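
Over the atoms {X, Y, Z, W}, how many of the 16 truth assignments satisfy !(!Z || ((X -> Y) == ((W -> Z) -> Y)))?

2

Initial set: {!(!Z || ((X -> Y) == ((W -> Z) -> Y)))}.
!(!Z || ((X -> Y) == ((W -> Z) -> Y))): α-rule — add !!Z, !((X -> Y) == ((W -> Z) -> Y)).
!((X -> Y) == ((W -> Z) -> Y)): β-rule — branch into (X -> Y), !((W -> Z) -> Y)  //  !(X -> Y), ((W -> Z) -> Y).
  branch 1 (add (X -> Y), !((W -> Z) -> Y)):
    !((W -> Z) -> Y): α-rule — add (W -> Z), !Y.
    (X -> Y): β-rule — branch into !X  //  Y.
      branch 1.1 (add !X):
        (W -> Z): β-rule — branch into !W  //  Z.
          branch 1.1.1 (add !W):
            ○ open, literals {W=F, X=F, Y=F, Z=T}.
          branch 1.1.2 (add Z):
            ○ open, literals {X=F, Y=F, Z=T}.
      branch 1.2 (add Y):
        × closes — contains both Y and !Y.
  branch 2 (add !(X -> Y), ((W -> Z) -> Y)):
    !(X -> Y): α-rule — add X, !Y.
    ((W -> Z) -> Y): β-rule — branch into !(W -> Z)  //  Y.
      branch 2.1 (add !(W -> Z)):
        !(W -> Z): α-rule — add W, !Z.
        × closes — contains both Z and !Z.
      branch 2.2 (add Y):
        × closes — contains both Y and !Y.
3 branches closed, 2 open.
Each open branch fixes some atoms; the unmentioned ones are free. Counting distinct full assignments: branch {W=F, X=F, Y=F, Z=T} (none free) contributes 1 new; branch {X=F, Y=F, Z=T} (W) contributes 1 new. Total: 2.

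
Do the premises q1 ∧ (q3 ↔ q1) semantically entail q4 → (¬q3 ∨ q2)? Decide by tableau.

No

Initial set: {T (q1 ∧ (q3 ↔ q1)); F (q4 → (¬q3 ∨ q2))}.
T (q1 ∧ (q3 ↔ q1)): α-rule — add T q1, T (q3 ↔ q1).
F (q4 → (¬q3 ∨ q2)): α-rule — add T q4, F (¬q3 ∨ q2).
F (¬q3 ∨ q2): α-rule — add F ¬q3, F q2.
T (q3 ↔ q1): β-rule — branch into T q3, T q1  //  F q3, F q1.
  branch 1 (add T q3, T q1):
    ○ open, literals {q1=1, q2=0, q3=1, q4=1}.
  branch 2 (add F q3, F q1):
    × closes — contains both q3 and ¬q3.
1 branch closed, 1 open.
An open branch gives a countermodel: q1=1, q2=0, q3=1, q4=1 (unmentioned atoms arbitrary); the premises hold there but the conclusion fails.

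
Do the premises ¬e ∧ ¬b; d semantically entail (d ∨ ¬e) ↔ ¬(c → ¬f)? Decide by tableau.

Initial set: {(¬e ∧ ¬b); d; ¬((d ∨ ¬e) ↔ ¬(c → ¬f))}.
(¬e ∧ ¬b): α-rule — add ¬e, ¬b.
¬((d ∨ ¬e) ↔ ¬(c → ¬f)): β-rule — branch into (d ∨ ¬e), ¬¬(c → ¬f)  //  ¬(d ∨ ¬e), ¬(c → ¬f).
  branch 1 (add (d ∨ ¬e), ¬¬(c → ¬f)):
    (d ∨ ¬e): β-rule — branch into d  //  ¬e.
      branch 1.1 (add d):
        ¬¬(c → ¬f): β-rule — branch into ¬c  //  ¬f.
          branch 1.1.1 (add ¬c):
            ○ open, literals {b=0, c=0, d=1, e=0}.
          branch 1.1.2 (add ¬f):
            ○ open, literals {b=0, d=1, e=0, f=0}.
      branch 1.2 (add ¬e):
        ¬¬(c → ¬f): β-rule — branch into ¬c  //  ¬f.
          branch 1.2.1 (add ¬c):
            ○ open, literals {b=0, c=0, d=1, e=0}.
          branch 1.2.2 (add ¬f):
            ○ open, literals {b=0, d=1, e=0, f=0}.
  branch 2 (add ¬(d ∨ ¬e), ¬(c → ¬f)):
    ¬(d ∨ ¬e): α-rule — add ¬d, ¬¬e.
    × closes — contains both d and ¬d.
1 branch closed, 4 open.
An open branch gives a countermodel: b=0, c=0, d=1, e=0 (unmentioned atoms arbitrary); the premises hold there but the conclusion fails.

No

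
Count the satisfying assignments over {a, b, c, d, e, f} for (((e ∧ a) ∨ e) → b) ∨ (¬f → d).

60

Initial set: {T ((((e ∧ a) ∨ e) → b) ∨ (¬f → d))}.
T ((((e ∧ a) ∨ e) → b) ∨ (¬f → d)): β-rule — branch into T (((e ∧ a) ∨ e) → b)  //  T (¬f → d).
  branch 1 (add T (((e ∧ a) ∨ e) → b)):
    T (((e ∧ a) ∨ e) → b): β-rule — branch into F ((e ∧ a) ∨ e)  //  T b.
      branch 1.1 (add F ((e ∧ a) ∨ e)):
        F ((e ∧ a) ∨ e): α-rule — add F (e ∧ a), F e.
        F (e ∧ a): β-rule — branch into F e  //  F a.
          branch 1.1.1 (add F e):
            ○ open, literals {e=false}.
          branch 1.1.2 (add F a):
            ○ open, literals {a=false, e=false}.
      branch 1.2 (add T b):
        ○ open, literals {b=true}.
  branch 2 (add T (¬f → d)):
    T (¬f → d): β-rule — branch into F ¬f  //  T d.
      branch 2.1 (add F ¬f):
        ○ open, literals {f=true}.
      branch 2.2 (add T d):
        ○ open, literals {d=true}.
0 branches closed, 5 open.
Each open branch fixes some atoms; the unmentioned ones are free. Counting distinct full assignments: branch {e=false} (a, b, c, d, f) contributes 32 new; branch {a=false, e=false} (b, c, d, f) contributes 0 new; branch {b=true} (a, c, d, e, f) contributes 16 new; branch {f=true} (a, b, c, d, e) contributes 8 new; branch {d=true} (a, b, c, e, f) contributes 4 new. Total: 60.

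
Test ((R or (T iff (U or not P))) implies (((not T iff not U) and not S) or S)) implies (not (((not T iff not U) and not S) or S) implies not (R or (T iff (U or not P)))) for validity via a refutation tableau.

Valid

Assume the negation and expand:
Initial set: {not (((R or (T iff (U or not P))) implies (((not T iff not U) and not S) or S)) implies (not (((not T iff not U) and not S) or S) implies not (R or (T iff (U or not P)))))}.
not (((R or (T iff (U or not P))) implies (((not T iff not U) and not S) or S)) implies (not (((not T iff not U) and not S) or S) implies not (R or (T iff (U or not P))))): α-rule — add ((R or (T iff (U or not P))) implies (((not T iff not U) and not S) or S)), not (not (((not T iff not U) and not S) or S) implies not (R or (T iff (U or not P)))).
not (not (((not T iff not U) and not S) or S) implies not (R or (T iff (U or not P)))): α-rule — add not (((not T iff not U) and not S) or S), not not (R or (T iff (U or not P))).
not (((not T iff not U) and not S) or S): α-rule — add not ((not T iff not U) and not S), not S.
((R or (T iff (U or not P))) implies (((not T iff not U) and not S) or S)): β-rule — branch into not (R or (T iff (U or not P)))  //  (((not T iff not U) and not S) or S).
  branch 1 (add not (R or (T iff (U or not P)))):
    not (R or (T iff (U or not P))): α-rule — add not R, not (T iff (U or not P)).
    not not (R or (T iff (U or not P))): β-rule — branch into R  //  (T iff (U or not P)).
      branch 1.1 (add R):
        × closes — contains both R and not R.
      branch 1.2 (add (T iff (U or not P))):
        not ((not T iff not U) and not S): β-rule — branch into not (not T iff not U)  //  not not S.
          branch 1.2.1 (add not (not T iff not U)):
            not (T iff (U or not P)): β-rule — branch into T, not (U or not P)  //  not T, (U or not P).
              branch 1.2.1.1 (add T, not (U or not P)):
                not (U or not P): α-rule — add not U, not not P.
                (T iff (U or not P)): β-rule — branch into T, (U or not P)  //  not T, not (U or not P).
                  branch 1.2.1.1.1 (add T, (U or not P)):
                    not (not T iff not U): β-rule — branch into not T, not not U  //  not not T, not U.
                      branch 1.2.1.1.1.1 (add not T, not not U):
                        × closes — contains both T and not T.
                      branch 1.2.1.1.1.2 (add not not T, not U):
                        (U or not P): β-rule — branch into U  //  not P.
                          branch 1.2.1.1.1.2.1 (add U):
                            × closes — contains both U and not U.
                          branch 1.2.1.1.1.2.2 (add not P):
                            × closes — contains both P and not P.
                  branch 1.2.1.1.2 (add not T, not (U or not P)):
                    × closes — contains both T and not T.
              branch 1.2.1.2 (add not T, (U or not P)):
                (T iff (U or not P)): β-rule — branch into T, (U or not P)  //  not T, not (U or not P).
                  branch 1.2.1.2.1 (add T, (U or not P)):
                    × closes — contains both T and not T.
                  branch 1.2.1.2.2 (add not T, not (U or not P)):
                    not (U or not P): α-rule — add not U, not not P.
                    not (not T iff not U): β-rule — branch into not T, not not U  //  not not T, not U.
                      branch 1.2.1.2.2.1 (add not T, not not U):
                        × closes — contains both U and not U.
                      branch 1.2.1.2.2.2 (add not not T, not U):
                        × closes — contains both T and not T.
          branch 1.2.2 (add not not S):
            × closes — contains both S and not S.
  branch 2 (add (((not T iff not U) and not S) or S)):
    not not (R or (T iff (U or not P))): β-rule — branch into R  //  (T iff (U or not P)).
      branch 2.1 (add R):
        not ((not T iff not U) and not S): β-rule — branch into not (not T iff not U)  //  not not S.
          branch 2.1.1 (add not (not T iff not U)):
            (((not T iff not U) and not S) or S): β-rule — branch into ((not T iff not U) and not S)  //  S.
              branch 2.1.1.1 (add ((not T iff not U) and not S)):
                ((not T iff not U) and not S): α-rule — add (not T iff not U), not S.
                not (not T iff not U): β-rule — branch into not T, not not U  //  not not T, not U.
                  branch 2.1.1.1.1 (add not T, not not U):
                    (not T iff not U): β-rule — branch into not T, not U  //  not not T, not not U.
                      branch 2.1.1.1.1.1 (add not T, not U):
                        × closes — contains both U and not U.
                      branch 2.1.1.1.1.2 (add not not T, not not U):
                        × closes — contains both T and not T.
                  branch 2.1.1.1.2 (add not not T, not U):
                    (not T iff not U): β-rule — branch into not T, not U  //  not not T, not not U.
                      branch 2.1.1.1.2.1 (add not T, not U):
                        × closes — contains both T and not T.
                      branch 2.1.1.1.2.2 (add not not T, not not U):
                        × closes — contains both U and not U.
              branch 2.1.1.2 (add S):
                × closes — contains both S and not S.
          branch 2.1.2 (add not not S):
            × closes — contains both S and not S.
      branch 2.2 (add (T iff (U or not P))):
        not ((not T iff not U) and not S): β-rule — branch into not (not T iff not U)  //  not not S.
          branch 2.2.1 (add not (not T iff not U)):
            (((not T iff not U) and not S) or S): β-rule — branch into ((not T iff not U) and not S)  //  S.
              branch 2.2.1.1 (add ((not T iff not U) and not S)):
                ((not T iff not U) and not S): α-rule — add (not T iff not U), not S.
                (T iff (U or not P)): β-rule — branch into T, (U or not P)  //  not T, not (U or not P).
                  branch 2.2.1.1.1 (add T, (U or not P)):
                    not (not T iff not U): β-rule — branch into not T, not not U  //  not not T, not U.
                      branch 2.2.1.1.1.1 (add not T, not not U):
                        × closes — contains both T and not T.
                      branch 2.2.1.1.1.2 (add not not T, not U):
                        (not T iff not U): β-rule — branch into not T, not U  //  not not T, not not U.
                          branch 2.2.1.1.1.2.1 (add not T, not U):
                            × closes — contains both T and not T.
                          branch 2.2.1.1.1.2.2 (add not not T, not not U):
                            × closes — contains both U and not U.
                  branch 2.2.1.1.2 (add not T, not (U or not P)):
                    not (U or not P): α-rule — add not U, not not P.
                    not (not T iff not U): β-rule — branch into not T, not not U  //  not not T, not U.
                      branch 2.2.1.1.2.1 (add not T, not not U):
                        × closes — contains both U and not U.
                      branch 2.2.1.1.2.2 (add not not T, not U):
                        × closes — contains both T and not T.
              branch 2.2.1.2 (add S):
                × closes — contains both S and not S.
          branch 2.2.2 (add not not S):
            × closes — contains both S and not S.
All 22 branches close.
Every branch closed, so the negation is unsatisfiable and the formula is valid.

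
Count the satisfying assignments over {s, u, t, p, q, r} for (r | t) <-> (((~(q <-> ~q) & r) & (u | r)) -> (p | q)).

40

Initial set: {((r | t) <-> (((~(q <-> ~q) & r) & (u | r)) -> (p | q)))}.
((r | t) <-> (((~(q <-> ~q) & r) & (u | r)) -> (p | q))): β-rule — branch into (r | t), (((~(q <-> ~q) & r) & (u | r)) -> (p | q))  //  ~(r | t), ~(((~(q <-> ~q) & r) & (u | r)) -> (p | q)).
  branch 1 (add (r | t), (((~(q <-> ~q) & r) & (u | r)) -> (p | q))):
    (r | t): β-rule — branch into r  //  t.
      branch 1.1 (add r):
        (((~(q <-> ~q) & r) & (u | r)) -> (p | q)): β-rule — branch into ~((~(q <-> ~q) & r) & (u | r))  //  (p | q).
          branch 1.1.1 (add ~((~(q <-> ~q) & r) & (u | r))):
            ~((~(q <-> ~q) & r) & (u | r)): β-rule — branch into ~(~(q <-> ~q) & r)  //  ~(u | r).
              branch 1.1.1.1 (add ~(~(q <-> ~q) & r)):
                ~(~(q <-> ~q) & r): β-rule — branch into ~~(q <-> ~q)  //  ~r.
                  branch 1.1.1.1.1 (add ~~(q <-> ~q)):
                    ~~(q <-> ~q): β-rule — branch into q, ~q  //  ~q, ~~q.
                      branch 1.1.1.1.1.1 (add q, ~q):
                        × closes — contains both q and ~q.
                      branch 1.1.1.1.1.2 (add ~q, ~~q):
                        × closes — contains both q and ~q.
                  branch 1.1.1.1.2 (add ~r):
                    × closes — contains both r and ~r.
              branch 1.1.1.2 (add ~(u | r)):
                ~(u | r): α-rule — add ~u, ~r.
                × closes — contains both r and ~r.
          branch 1.1.2 (add (p | q)):
            (p | q): β-rule — branch into p  //  q.
              branch 1.1.2.1 (add p):
                ○ open, literals {p=1, r=1}.
              branch 1.1.2.2 (add q):
                ○ open, literals {q=1, r=1}.
      branch 1.2 (add t):
        (((~(q <-> ~q) & r) & (u | r)) -> (p | q)): β-rule — branch into ~((~(q <-> ~q) & r) & (u | r))  //  (p | q).
          branch 1.2.1 (add ~((~(q <-> ~q) & r) & (u | r))):
            ~((~(q <-> ~q) & r) & (u | r)): β-rule — branch into ~(~(q <-> ~q) & r)  //  ~(u | r).
              branch 1.2.1.1 (add ~(~(q <-> ~q) & r)):
                ~(~(q <-> ~q) & r): β-rule — branch into ~~(q <-> ~q)  //  ~r.
                  branch 1.2.1.1.1 (add ~~(q <-> ~q)):
                    ~~(q <-> ~q): β-rule — branch into q, ~q  //  ~q, ~~q.
                      branch 1.2.1.1.1.1 (add q, ~q):
                        × closes — contains both q and ~q.
                      branch 1.2.1.1.1.2 (add ~q, ~~q):
                        × closes — contains both q and ~q.
                  branch 1.2.1.1.2 (add ~r):
                    ○ open, literals {r=0, t=1}.
              branch 1.2.1.2 (add ~(u | r)):
                ~(u | r): α-rule — add ~u, ~r.
                ○ open, literals {r=0, t=1, u=0}.
          branch 1.2.2 (add (p | q)):
            (p | q): β-rule — branch into p  //  q.
              branch 1.2.2.1 (add p):
                ○ open, literals {p=1, t=1}.
              branch 1.2.2.2 (add q):
                ○ open, literals {q=1, t=1}.
  branch 2 (add ~(r | t), ~(((~(q <-> ~q) & r) & (u | r)) -> (p | q))):
    ~(r | t): α-rule — add ~r, ~t.
    ~(((~(q <-> ~q) & r) & (u | r)) -> (p | q)): α-rule — add ((~(q <-> ~q) & r) & (u | r)), ~(p | q).
    ((~(q <-> ~q) & r) & (u | r)): α-rule — add (~(q <-> ~q) & r), (u | r).
    ~(p | q): α-rule — add ~p, ~q.
    (~(q <-> ~q) & r): α-rule — add ~(q <-> ~q), r.
    × closes — contains both r and ~r.
7 branches closed, 6 open.
Each open branch fixes some atoms; the unmentioned ones are free. Counting distinct full assignments: branch {p=1, r=1} (s, u, t, q) contributes 16 new; branch {q=1, r=1} (s, u, t, p) contributes 8 new; branch {r=0, t=1} (s, u, p, q) contributes 16 new; branch {r=0, t=1, u=0} (s, p, q) contributes 0 new; branch {p=1, t=1} (s, u, q, r) contributes 0 new; branch {q=1, t=1} (s, u, p, r) contributes 0 new. Total: 40.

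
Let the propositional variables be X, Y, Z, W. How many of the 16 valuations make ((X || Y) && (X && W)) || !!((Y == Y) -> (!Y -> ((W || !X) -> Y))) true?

Initial set: {(((X || Y) && (X && W)) || !!((Y == Y) -> (!Y -> ((W || !X) -> Y))))}.
(((X || Y) && (X && W)) || !!((Y == Y) -> (!Y -> ((W || !X) -> Y)))): β-rule — branch into ((X || Y) && (X && W))  //  !!((Y == Y) -> (!Y -> ((W || !X) -> Y))).
  branch 1 (add ((X || Y) && (X && W))):
    ((X || Y) && (X && W)): α-rule — add (X || Y), (X && W).
    (X && W): α-rule — add X, W.
    (X || Y): β-rule — branch into X  //  Y.
      branch 1.1 (add X):
        ○ open, literals {W=true, X=true}.
      branch 1.2 (add Y):
        ○ open, literals {W=true, X=true, Y=true}.
  branch 2 (add !!((Y == Y) -> (!Y -> ((W || !X) -> Y)))):
    !!((Y == Y) -> (!Y -> ((W || !X) -> Y))): drop double negation, giving ((Y == Y) -> (!Y -> ((W || !X) -> Y))).
    ((Y == Y) -> (!Y -> ((W || !X) -> Y))): β-rule — branch into !(Y == Y)  //  (!Y -> ((W || !X) -> Y)).
      branch 2.1 (add !(Y == Y)):
        !(Y == Y): β-rule — branch into Y, !Y  //  !Y, Y.
          branch 2.1.1 (add Y, !Y):
            × closes — contains both Y and !Y.
          branch 2.1.2 (add !Y, Y):
            × closes — contains both Y and !Y.
      branch 2.2 (add (!Y -> ((W || !X) -> Y))):
        (!Y -> ((W || !X) -> Y)): β-rule — branch into !!Y  //  ((W || !X) -> Y).
          branch 2.2.1 (add !!Y):
            ○ open, literals {Y=true}.
          branch 2.2.2 (add ((W || !X) -> Y)):
            ((W || !X) -> Y): β-rule — branch into !(W || !X)  //  Y.
              branch 2.2.2.1 (add !(W || !X)):
                !(W || !X): α-rule — add !W, !!X.
                ○ open, literals {W=false, X=true}.
              branch 2.2.2.2 (add Y):
                ○ open, literals {Y=true}.
2 branches closed, 5 open.
Each open branch fixes some atoms; the unmentioned ones are free. Counting distinct full assignments: branch {W=true, X=true} (Y, Z) contributes 4 new; branch {W=true, X=true, Y=true} (Z) contributes 0 new; branch {Y=true} (X, Z, W) contributes 6 new; branch {W=false, X=true} (Y, Z) contributes 2 new; branch {Y=true} (X, Z, W) contributes 0 new. Total: 12.

12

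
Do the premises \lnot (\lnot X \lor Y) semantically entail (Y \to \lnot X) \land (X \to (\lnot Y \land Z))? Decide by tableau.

Initial set: {\lnot (\lnot X \lor Y); \lnot ((Y \to \lnot X) \land (X \to (\lnot Y \land Z)))}.
\lnot (\lnot X \lor Y): α-rule — add \lnot \lnot X, \lnot Y.
\lnot ((Y \to \lnot X) \land (X \to (\lnot Y \land Z))): β-rule — branch into \lnot (Y \to \lnot X)  //  \lnot (X \to (\lnot Y \land Z)).
  branch 1 (add \lnot (Y \to \lnot X)):
    \lnot (Y \to \lnot X): α-rule — add Y, \lnot \lnot X.
    × closes — contains both Y and \lnot Y.
  branch 2 (add \lnot (X \to (\lnot Y \land Z))):
    \lnot (X \to (\lnot Y \land Z)): α-rule — add X, \lnot (\lnot Y \land Z).
    \lnot (\lnot Y \land Z): β-rule — branch into \lnot \lnot Y  //  \lnot Z.
      branch 2.1 (add \lnot \lnot Y):
        × closes — contains both Y and \lnot Y.
      branch 2.2 (add \lnot Z):
        ○ open, literals {X=true, Y=false, Z=false}.
2 branches closed, 1 open.
An open branch gives a countermodel: X=true, Y=false, Z=false (unmentioned atoms arbitrary); the premises hold there but the conclusion fails.

No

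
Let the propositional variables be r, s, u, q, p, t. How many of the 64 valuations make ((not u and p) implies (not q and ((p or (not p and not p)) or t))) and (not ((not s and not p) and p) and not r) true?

28

Initial set: {(((not u and p) implies (not q and ((p or (not p and not p)) or t))) and (not ((not s and not p) and p) and not r))}.
(((not u and p) implies (not q and ((p or (not p and not p)) or t))) and (not ((not s and not p) and p) and not r)): α-rule — add ((not u and p) implies (not q and ((p or (not p and not p)) or t))), (not ((not s and not p) and p) and not r).
(not ((not s and not p) and p) and not r): α-rule — add not ((not s and not p) and p), not r.
((not u and p) implies (not q and ((p or (not p and not p)) or t))): β-rule — branch into not (not u and p)  //  (not q and ((p or (not p and not p)) or t)).
  branch 1 (add not (not u and p)):
    not ((not s and not p) and p): β-rule — branch into not (not s and not p)  //  not p.
      branch 1.1 (add not (not s and not p)):
        not (not u and p): β-rule — branch into not not u  //  not p.
          branch 1.1.1 (add not not u):
            not (not s and not p): β-rule — branch into not not s  //  not not p.
              branch 1.1.1.1 (add not not s):
                ○ open, literals {r=F, s=T, u=T}.
              branch 1.1.1.2 (add not not p):
                ○ open, literals {p=T, r=F, u=T}.
          branch 1.1.2 (add not p):
            not (not s and not p): β-rule — branch into not not s  //  not not p.
              branch 1.1.2.1 (add not not s):
                ○ open, literals {p=F, r=F, s=T}.
              branch 1.1.2.2 (add not not p):
                × closes — contains both p and not p.
      branch 1.2 (add not p):
        not (not u and p): β-rule — branch into not not u  //  not p.
          branch 1.2.1 (add not not u):
            ○ open, literals {p=F, r=F, u=T}.
          branch 1.2.2 (add not p):
            ○ open, literals {p=F, r=F}.
  branch 2 (add (not q and ((p or (not p and not p)) or t))):
    (not q and ((p or (not p and not p)) or t)): α-rule — add not q, ((p or (not p and not p)) or t).
    not ((not s and not p) and p): β-rule — branch into not (not s and not p)  //  not p.
      branch 2.1 (add not (not s and not p)):
        ((p or (not p and not p)) or t): β-rule — branch into (p or (not p and not p))  //  t.
          branch 2.1.1 (add (p or (not p and not p))):
            not (not s and not p): β-rule — branch into not not s  //  not not p.
              branch 2.1.1.1 (add not not s):
                (p or (not p and not p)): β-rule — branch into p  //  (not p and not p).
                  branch 2.1.1.1.1 (add p):
                    ○ open, literals {p=T, q=F, r=F, s=T}.
                  branch 2.1.1.1.2 (add (not p and not p)):
                    (not p and not p): α-rule — add not p, not p.
                    ○ open, literals {p=F, q=F, r=F, s=T}.
              branch 2.1.1.2 (add not not p):
                (p or (not p and not p)): β-rule — branch into p  //  (not p and not p).
                  branch 2.1.1.2.1 (add p):
                    ○ open, literals {p=T, q=F, r=F}.
                  branch 2.1.1.2.2 (add (not p and not p)):
                    (not p and not p): α-rule — add not p, not p.
                    × closes — contains both p and not p.
          branch 2.1.2 (add t):
            not (not s and not p): β-rule — branch into not not s  //  not not p.
              branch 2.1.2.1 (add not not s):
                ○ open, literals {q=F, r=F, s=T, t=T}.
              branch 2.1.2.2 (add not not p):
                ○ open, literals {p=T, q=F, r=F, t=T}.
      branch 2.2 (add not p):
        ((p or (not p and not p)) or t): β-rule — branch into (p or (not p and not p))  //  t.
          branch 2.2.1 (add (p or (not p and not p))):
            (p or (not p and not p)): β-rule — branch into p  //  (not p and not p).
              branch 2.2.1.1 (add p):
                × closes — contains both p and not p.
              branch 2.2.1.2 (add (not p and not p)):
                (not p and not p): α-rule — add not p, not p.
                ○ open, literals {p=F, q=F, r=F}.
          branch 2.2.2 (add t):
            ○ open, literals {p=F, q=F, r=F, t=T}.
3 branches closed, 12 open.
Each open branch fixes some atoms; the unmentioned ones are free. Counting distinct full assignments: branch {r=F, s=T, u=T} (q, p, t) contributes 8 new; branch {p=T, r=F, u=T} (s, q, t) contributes 4 new; branch {p=F, r=F, s=T} (u, q, t) contributes 4 new; branch {p=F, r=F, u=T} (s, q, t) contributes 4 new; branch {p=F, r=F} (s, u, q, t) contributes 4 new; branch {p=T, q=F, r=F, s=T} (u, t) contributes 2 new; branch {p=F, q=F, r=F, s=T} (u, t) contributes 0 new; branch {p=T, q=F, r=F} (s, u, t) contributes 2 new; branch {q=F, r=F, s=T, t=T} (u, p) contributes 0 new; branch {p=T, q=F, r=F, t=T} (s, u) contributes 0 new; branch {p=F, q=F, r=F} (s, u, t) contributes 0 new; branch {p=F, q=F, r=F, t=T} (s, u) contributes 0 new. Total: 28.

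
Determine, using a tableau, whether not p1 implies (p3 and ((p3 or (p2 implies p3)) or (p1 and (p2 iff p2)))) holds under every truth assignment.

Not valid

Assume the negation and expand:
Initial set: {not (not p1 implies (p3 and ((p3 or (p2 implies p3)) or (p1 and (p2 iff p2)))))}.
not (not p1 implies (p3 and ((p3 or (p2 implies p3)) or (p1 and (p2 iff p2))))): α-rule — add not p1, not (p3 and ((p3 or (p2 implies p3)) or (p1 and (p2 iff p2)))).
not (p3 and ((p3 or (p2 implies p3)) or (p1 and (p2 iff p2)))): β-rule — branch into not p3  //  not ((p3 or (p2 implies p3)) or (p1 and (p2 iff p2))).
  branch 1 (add not p3):
    ○ open, literals {p1=false, p3=false}.
  branch 2 (add not ((p3 or (p2 implies p3)) or (p1 and (p2 iff p2)))):
    not ((p3 or (p2 implies p3)) or (p1 and (p2 iff p2))): α-rule — add not (p3 or (p2 implies p3)), not (p1 and (p2 iff p2)).
    not (p3 or (p2 implies p3)): α-rule — add not p3, not (p2 implies p3).
    not (p2 implies p3): α-rule — add p2, not p3.
    not (p1 and (p2 iff p2)): β-rule — branch into not p1  //  not (p2 iff p2).
      branch 2.1 (add not p1):
        ○ open, literals {p1=false, p2=true, p3=false}.
      branch 2.2 (add not (p2 iff p2)):
        not (p2 iff p2): β-rule — branch into p2, not p2  //  not p2, p2.
          branch 2.2.1 (add p2, not p2):
            × closes — contains both p2 and not p2.
          branch 2.2.2 (add not p2, p2):
            × closes — contains both p2 and not p2.
2 branches closed, 2 open.
An open branch gives a countermodel: p1=false, p3=false (unmentioned atoms arbitrary); under it the original formula is false.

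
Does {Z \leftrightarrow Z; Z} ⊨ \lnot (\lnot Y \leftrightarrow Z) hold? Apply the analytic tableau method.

No

Initial set: {T (Z \leftrightarrow Z); T Z; F \lnot (\lnot Y \leftrightarrow Z)}.
T (Z \leftrightarrow Z): β-rule — branch into T Z, T Z  //  F Z, F Z.
  branch 1 (add T Z, T Z):
    F \lnot (\lnot Y \leftrightarrow Z): β-rule — branch into T \lnot Y, T Z  //  F \lnot Y, F Z.
      branch 1.1 (add T \lnot Y, T Z):
        ○ open, literals {Y=F, Z=T}.
      branch 1.2 (add F \lnot Y, F Z):
        × closes — contains both Z and \lnot Z.
  branch 2 (add F Z, F Z):
    × closes — contains both Z and \lnot Z.
2 branches closed, 1 open.
An open branch gives a countermodel: Y=F, Z=T (unmentioned atoms arbitrary); the premises hold there but the conclusion fails.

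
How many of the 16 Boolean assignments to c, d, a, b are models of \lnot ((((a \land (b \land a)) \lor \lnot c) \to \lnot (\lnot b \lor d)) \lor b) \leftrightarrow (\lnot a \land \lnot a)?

8

Initial set: {(\lnot ((((a \land (b \land a)) \lor \lnot c) \to \lnot (\lnot b \lor d)) \lor b) \leftrightarrow (\lnot a \land \lnot a))}.
(\lnot ((((a \land (b \land a)) \lor \lnot c) \to \lnot (\lnot b \lor d)) \lor b) \leftrightarrow (\lnot a \land \lnot a)): β-rule — branch into \lnot ((((a \land (b \land a)) \lor \lnot c) \to \lnot (\lnot b \lor d)) \lor b), (\lnot a \land \lnot a)  //  \lnot \lnot ((((a \land (b \land a)) \lor \lnot c) \to \lnot (\lnot b \lor d)) \lor b), \lnot (\lnot a \land \lnot a).
  branch 1 (add \lnot ((((a \land (b \land a)) \lor \lnot c) \to \lnot (\lnot b \lor d)) \lor b), (\lnot a \land \lnot a)):
    \lnot ((((a \land (b \land a)) \lor \lnot c) \to \lnot (\lnot b \lor d)) \lor b): α-rule — add \lnot (((a \land (b \land a)) \lor \lnot c) \to \lnot (\lnot b \lor d)), \lnot b.
    (\lnot a \land \lnot a): α-rule — add \lnot a, \lnot a.
    \lnot (((a \land (b \land a)) \lor \lnot c) \to \lnot (\lnot b \lor d)): α-rule — add ((a \land (b \land a)) \lor \lnot c), \lnot \lnot (\lnot b \lor d).
    ((a \land (b \land a)) \lor \lnot c): β-rule — branch into (a \land (b \land a))  //  \lnot c.
      branch 1.1 (add (a \land (b \land a))):
        (a \land (b \land a)): α-rule — add a, (b \land a).
        × closes — contains both a and \lnot a.
      branch 1.2 (add \lnot c):
        \lnot \lnot (\lnot b \lor d): β-rule — branch into \lnot b  //  d.
          branch 1.2.1 (add \lnot b):
            ○ open, literals {a=F, b=F, c=F}.
          branch 1.2.2 (add d):
            ○ open, literals {a=F, b=F, c=F, d=T}.
  branch 2 (add \lnot \lnot ((((a \land (b \land a)) \lor \lnot c) \to \lnot (\lnot b \lor d)) \lor b), \lnot (\lnot a \land \lnot a)):
    \lnot \lnot ((((a \land (b \land a)) \lor \lnot c) \to \lnot (\lnot b \lor d)) \lor b): β-rule — branch into (((a \land (b \land a)) \lor \lnot c) \to \lnot (\lnot b \lor d))  //  b.
      branch 2.1 (add (((a \land (b \land a)) \lor \lnot c) \to \lnot (\lnot b \lor d))):
        \lnot (\lnot a \land \lnot a): β-rule — branch into \lnot \lnot a  //  \lnot \lnot a.
          branch 2.1.1 (add \lnot \lnot a):
            (((a \land (b \land a)) \lor \lnot c) \to \lnot (\lnot b \lor d)): β-rule — branch into \lnot ((a \land (b \land a)) \lor \lnot c)  //  \lnot (\lnot b \lor d).
              branch 2.1.1.1 (add \lnot ((a \land (b \land a)) \lor \lnot c)):
                \lnot ((a \land (b \land a)) \lor \lnot c): α-rule — add \lnot (a \land (b \land a)), \lnot \lnot c.
                \lnot (a \land (b \land a)): β-rule — branch into \lnot a  //  \lnot (b \land a).
                  branch 2.1.1.1.1 (add \lnot a):
                    × closes — contains both a and \lnot a.
                  branch 2.1.1.1.2 (add \lnot (b \land a)):
                    \lnot (b \land a): β-rule — branch into \lnot b  //  \lnot a.
                      branch 2.1.1.1.2.1 (add \lnot b):
                        ○ open, literals {a=T, b=F, c=T}.
                      branch 2.1.1.1.2.2 (add \lnot a):
                        × closes — contains both a and \lnot a.
              branch 2.1.1.2 (add \lnot (\lnot b \lor d)):
                \lnot (\lnot b \lor d): α-rule — add \lnot \lnot b, \lnot d.
                ○ open, literals {a=T, b=T, d=F}.
          branch 2.1.2 (add \lnot \lnot a):
            (((a \land (b \land a)) \lor \lnot c) \to \lnot (\lnot b \lor d)): β-rule — branch into \lnot ((a \land (b \land a)) \lor \lnot c)  //  \lnot (\lnot b \lor d).
              branch 2.1.2.1 (add \lnot ((a \land (b \land a)) \lor \lnot c)):
                \lnot ((a \land (b \land a)) \lor \lnot c): α-rule — add \lnot (a \land (b \land a)), \lnot \lnot c.
                \lnot (a \land (b \land a)): β-rule — branch into \lnot a  //  \lnot (b \land a).
                  branch 2.1.2.1.1 (add \lnot a):
                    × closes — contains both a and \lnot a.
                  branch 2.1.2.1.2 (add \lnot (b \land a)):
                    \lnot (b \land a): β-rule — branch into \lnot b  //  \lnot a.
                      branch 2.1.2.1.2.1 (add \lnot b):
                        ○ open, literals {a=T, b=F, c=T}.
                      branch 2.1.2.1.2.2 (add \lnot a):
                        × closes — contains both a and \lnot a.
              branch 2.1.2.2 (add \lnot (\lnot b \lor d)):
                \lnot (\lnot b \lor d): α-rule — add \lnot \lnot b, \lnot d.
                ○ open, literals {a=T, b=T, d=F}.
      branch 2.2 (add b):
        \lnot (\lnot a \land \lnot a): β-rule — branch into \lnot \lnot a  //  \lnot \lnot a.
          branch 2.2.1 (add \lnot \lnot a):
            ○ open, literals {a=T, b=T}.
          branch 2.2.2 (add \lnot \lnot a):
            ○ open, literals {a=T, b=T}.
5 branches closed, 8 open.
Each open branch fixes some atoms; the unmentioned ones are free. Counting distinct full assignments: branch {a=F, b=F, c=F} (d) contributes 2 new; branch {a=F, b=F, c=F, d=T} (none free) contributes 0 new; branch {a=T, b=F, c=T} (d) contributes 2 new; branch {a=T, b=T, d=F} (c) contributes 2 new; branch {a=T, b=F, c=T} (d) contributes 0 new; branch {a=T, b=T, d=F} (c) contributes 0 new; branch {a=T, b=T} (c, d) contributes 2 new; branch {a=T, b=T} (c, d) contributes 0 new. Total: 8.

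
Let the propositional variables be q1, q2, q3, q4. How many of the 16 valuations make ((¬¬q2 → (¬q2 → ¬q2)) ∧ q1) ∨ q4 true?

Initial set: {T (((¬¬q2 → (¬q2 → ¬q2)) ∧ q1) ∨ q4)}.
T (((¬¬q2 → (¬q2 → ¬q2)) ∧ q1) ∨ q4): β-rule — branch into T ((¬¬q2 → (¬q2 → ¬q2)) ∧ q1)  //  T q4.
  branch 1 (add T ((¬¬q2 → (¬q2 → ¬q2)) ∧ q1)):
    T ((¬¬q2 → (¬q2 → ¬q2)) ∧ q1): α-rule — add T (¬¬q2 → (¬q2 → ¬q2)), T q1.
    T (¬¬q2 → (¬q2 → ¬q2)): β-rule — branch into F ¬¬q2  //  T (¬q2 → ¬q2).
      branch 1.1 (add F ¬¬q2):
        F ¬¬q2: drop double negation, giving F q2.
        ○ open, literals {q1=1, q2=0}.
      branch 1.2 (add T (¬q2 → ¬q2)):
        T (¬q2 → ¬q2): β-rule — branch into F ¬q2  //  T ¬q2.
          branch 1.2.1 (add F ¬q2):
            ○ open, literals {q1=1, q2=1}.
          branch 1.2.2 (add T ¬q2):
            ○ open, literals {q1=1, q2=0}.
  branch 2 (add T q4):
    ○ open, literals {q4=1}.
0 branches closed, 4 open.
Each open branch fixes some atoms; the unmentioned ones are free. Counting distinct full assignments: branch {q1=1, q2=0} (q3, q4) contributes 4 new; branch {q1=1, q2=1} (q3, q4) contributes 4 new; branch {q1=1, q2=0} (q3, q4) contributes 0 new; branch {q4=1} (q1, q2, q3) contributes 4 new. Total: 12.

12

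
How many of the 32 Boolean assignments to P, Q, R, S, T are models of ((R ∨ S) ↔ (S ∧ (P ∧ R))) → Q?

Initial set: {(((R ∨ S) ↔ (S ∧ (P ∧ R))) → Q)}.
(((R ∨ S) ↔ (S ∧ (P ∧ R))) → Q): β-rule — branch into ¬((R ∨ S) ↔ (S ∧ (P ∧ R)))  //  Q.
  branch 1 (add ¬((R ∨ S) ↔ (S ∧ (P ∧ R)))):
    ¬((R ∨ S) ↔ (S ∧ (P ∧ R))): β-rule — branch into (R ∨ S), ¬(S ∧ (P ∧ R))  //  ¬(R ∨ S), (S ∧ (P ∧ R)).
      branch 1.1 (add (R ∨ S), ¬(S ∧ (P ∧ R))):
        (R ∨ S): β-rule — branch into R  //  S.
          branch 1.1.1 (add R):
            ¬(S ∧ (P ∧ R)): β-rule — branch into ¬S  //  ¬(P ∧ R).
              branch 1.1.1.1 (add ¬S):
                ○ open, literals {R=T, S=F}.
              branch 1.1.1.2 (add ¬(P ∧ R)):
                ¬(P ∧ R): β-rule — branch into ¬P  //  ¬R.
                  branch 1.1.1.2.1 (add ¬P):
                    ○ open, literals {P=F, R=T}.
                  branch 1.1.1.2.2 (add ¬R):
                    × closes — contains both R and ¬R.
          branch 1.1.2 (add S):
            ¬(S ∧ (P ∧ R)): β-rule — branch into ¬S  //  ¬(P ∧ R).
              branch 1.1.2.1 (add ¬S):
                × closes — contains both S and ¬S.
              branch 1.1.2.2 (add ¬(P ∧ R)):
                ¬(P ∧ R): β-rule — branch into ¬P  //  ¬R.
                  branch 1.1.2.2.1 (add ¬P):
                    ○ open, literals {P=F, S=T}.
                  branch 1.1.2.2.2 (add ¬R):
                    ○ open, literals {R=F, S=T}.
      branch 1.2 (add ¬(R ∨ S), (S ∧ (P ∧ R))):
        ¬(R ∨ S): α-rule — add ¬R, ¬S.
        (S ∧ (P ∧ R)): α-rule — add S, (P ∧ R).
        × closes — contains both S and ¬S.
  branch 2 (add Q):
    ○ open, literals {Q=T}.
3 branches closed, 5 open.
Each open branch fixes some atoms; the unmentioned ones are free. Counting distinct full assignments: branch {R=T, S=F} (P, Q, T) contributes 8 new; branch {P=F, R=T} (Q, S, T) contributes 4 new; branch {P=F, S=T} (Q, R, T) contributes 4 new; branch {R=F, S=T} (P, Q, T) contributes 4 new; branch {Q=T} (P, R, S, T) contributes 6 new. Total: 26.

26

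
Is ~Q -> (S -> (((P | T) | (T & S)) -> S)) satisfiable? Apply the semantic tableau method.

Satisfiable

Initial set: {(~Q -> (S -> (((P | T) | (T & S)) -> S)))}.
(~Q -> (S -> (((P | T) | (T & S)) -> S))): β-rule — branch into ~~Q  //  (S -> (((P | T) | (T & S)) -> S)).
  branch 1 (add ~~Q):
    ○ open, literals {Q=true}.
  branch 2 (add (S -> (((P | T) | (T & S)) -> S))):
    (S -> (((P | T) | (T & S)) -> S)): β-rule — branch into ~S  //  (((P | T) | (T & S)) -> S).
      branch 2.1 (add ~S):
        ○ open, literals {S=false}.
      branch 2.2 (add (((P | T) | (T & S)) -> S)):
        (((P | T) | (T & S)) -> S): β-rule — branch into ~((P | T) | (T & S))  //  S.
          branch 2.2.1 (add ~((P | T) | (T & S))):
            ~((P | T) | (T & S)): α-rule — add ~(P | T), ~(T & S).
            ~(P | T): α-rule — add ~P, ~T.
            ~(T & S): β-rule — branch into ~T  //  ~S.
              branch 2.2.1.1 (add ~T):
                ○ open, literals {P=false, T=false}.
              branch 2.2.1.2 (add ~S):
                ○ open, literals {P=false, S=false, T=false}.
          branch 2.2.2 (add S):
            ○ open, literals {S=true}.
0 branches closed, 5 open.
An open branch gives a satisfying assignment: Q=true.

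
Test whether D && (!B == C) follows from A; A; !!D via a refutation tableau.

Initial set: {T A; T A; T !!D; F (D && (!B == C))}.
T !!D: drop double negation, giving T D.
F (D && (!B == C)): β-rule — branch into F D  //  F (!B == C).
  branch 1 (add F D):
    × closes — contains both D and !D.
  branch 2 (add F (!B == C)):
    F (!B == C): β-rule — branch into T !B, F C  //  F !B, T C.
      branch 2.1 (add T !B, F C):
        ○ open, literals {A=1, B=0, C=0, D=1}.
      branch 2.2 (add F !B, T C):
        ○ open, literals {A=1, B=1, C=1, D=1}.
1 branch closed, 2 open.
An open branch gives a countermodel: A=1, B=0, C=0, D=1 (unmentioned atoms arbitrary); the premises hold there but the conclusion fails.

No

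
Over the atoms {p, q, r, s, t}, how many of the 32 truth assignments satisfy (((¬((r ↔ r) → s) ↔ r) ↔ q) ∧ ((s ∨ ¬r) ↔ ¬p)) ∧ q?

Initial set: {((((¬((r ↔ r) → s) ↔ r) ↔ q) ∧ ((s ∨ ¬r) ↔ ¬p)) ∧ q)}.
((((¬((r ↔ r) → s) ↔ r) ↔ q) ∧ ((s ∨ ¬r) ↔ ¬p)) ∧ q): α-rule — add (((¬((r ↔ r) → s) ↔ r) ↔ q) ∧ ((s ∨ ¬r) ↔ ¬p)), q.
(((¬((r ↔ r) → s) ↔ r) ↔ q) ∧ ((s ∨ ¬r) ↔ ¬p)): α-rule — add ((¬((r ↔ r) → s) ↔ r) ↔ q), ((s ∨ ¬r) ↔ ¬p).
((¬((r ↔ r) → s) ↔ r) ↔ q): β-rule — branch into (¬((r ↔ r) → s) ↔ r), q  //  ¬(¬((r ↔ r) → s) ↔ r), ¬q.
  branch 1 (add (¬((r ↔ r) → s) ↔ r), q):
    ((s ∨ ¬r) ↔ ¬p): β-rule — branch into (s ∨ ¬r), ¬p  //  ¬(s ∨ ¬r), ¬¬p.
      branch 1.1 (add (s ∨ ¬r), ¬p):
        (¬((r ↔ r) → s) ↔ r): β-rule — branch into ¬((r ↔ r) → s), r  //  ¬¬((r ↔ r) → s), ¬r.
          branch 1.1.1 (add ¬((r ↔ r) → s), r):
            ¬((r ↔ r) → s): α-rule — add (r ↔ r), ¬s.
            (s ∨ ¬r): β-rule — branch into s  //  ¬r.
              branch 1.1.1.1 (add s):
                × closes — contains both s and ¬s.
              branch 1.1.1.2 (add ¬r):
                × closes — contains both r and ¬r.
          branch 1.1.2 (add ¬¬((r ↔ r) → s), ¬r):
            (s ∨ ¬r): β-rule — branch into s  //  ¬r.
              branch 1.1.2.1 (add s):
                ¬¬((r ↔ r) → s): β-rule — branch into ¬(r ↔ r)  //  s.
                  branch 1.1.2.1.1 (add ¬(r ↔ r)):
                    ¬(r ↔ r): β-rule — branch into r, ¬r  //  ¬r, r.
                      branch 1.1.2.1.1.1 (add r, ¬r):
                        × closes — contains both r and ¬r.
                      branch 1.1.2.1.1.2 (add ¬r, r):
                        × closes — contains both r and ¬r.
                  branch 1.1.2.1.2 (add s):
                    ○ open, literals {p=false, q=true, r=false, s=true}.
              branch 1.1.2.2 (add ¬r):
                ¬¬((r ↔ r) → s): β-rule — branch into ¬(r ↔ r)  //  s.
                  branch 1.1.2.2.1 (add ¬(r ↔ r)):
                    ¬(r ↔ r): β-rule — branch into r, ¬r  //  ¬r, r.
                      branch 1.1.2.2.1.1 (add r, ¬r):
                        × closes — contains both r and ¬r.
                      branch 1.1.2.2.1.2 (add ¬r, r):
                        × closes — contains both r and ¬r.
                  branch 1.1.2.2.2 (add s):
                    ○ open, literals {p=false, q=true, r=false, s=true}.
      branch 1.2 (add ¬(s ∨ ¬r), ¬¬p):
        ¬(s ∨ ¬r): α-rule — add ¬s, ¬¬r.
        (¬((r ↔ r) → s) ↔ r): β-rule — branch into ¬((r ↔ r) → s), r  //  ¬¬((r ↔ r) → s), ¬r.
          branch 1.2.1 (add ¬((r ↔ r) → s), r):
            ¬((r ↔ r) → s): α-rule — add (r ↔ r), ¬s.
            (r ↔ r): β-rule — branch into r, r  //  ¬r, ¬r.
              branch 1.2.1.1 (add r, r):
                ○ open, literals {p=true, q=true, r=true, s=false}.
              branch 1.2.1.2 (add ¬r, ¬r):
                × closes — contains both r and ¬r.
          branch 1.2.2 (add ¬¬((r ↔ r) → s), ¬r):
            × closes — contains both r and ¬r.
  branch 2 (add ¬(¬((r ↔ r) → s) ↔ r), ¬q):
    × closes — contains both q and ¬q.
9 branches closed, 3 open.
Each open branch fixes some atoms; the unmentioned ones are free. Counting distinct full assignments: branch {p=false, q=true, r=false, s=true} (t) contributes 2 new; branch {p=false, q=true, r=false, s=true} (t) contributes 0 new; branch {p=true, q=true, r=true, s=false} (t) contributes 2 new. Total: 4.

4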